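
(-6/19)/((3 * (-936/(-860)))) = -215/2223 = -0.10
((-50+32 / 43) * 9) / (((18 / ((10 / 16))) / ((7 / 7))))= -5295 / 344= -15.39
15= 15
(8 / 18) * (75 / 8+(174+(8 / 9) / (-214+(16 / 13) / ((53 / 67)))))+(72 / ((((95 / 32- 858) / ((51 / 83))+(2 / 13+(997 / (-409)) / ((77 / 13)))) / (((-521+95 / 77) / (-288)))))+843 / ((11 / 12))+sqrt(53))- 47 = sqrt(53)+115706195661685802796631 / 121280090304255449094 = 961.32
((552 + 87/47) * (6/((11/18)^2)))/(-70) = -25302132/199045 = -127.12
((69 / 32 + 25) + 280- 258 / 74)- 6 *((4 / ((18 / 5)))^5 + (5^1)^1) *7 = 525343115 / 23304672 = 22.54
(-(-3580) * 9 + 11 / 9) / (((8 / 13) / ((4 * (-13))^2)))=1274220454 / 9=141580050.44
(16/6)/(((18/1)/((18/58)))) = 4/87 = 0.05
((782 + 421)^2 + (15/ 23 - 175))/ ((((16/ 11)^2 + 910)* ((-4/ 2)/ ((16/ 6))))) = -8054194874/ 3807627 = -2115.28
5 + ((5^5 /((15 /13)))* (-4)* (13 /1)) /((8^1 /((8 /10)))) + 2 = -42229 /3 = -14076.33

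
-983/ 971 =-1.01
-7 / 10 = -0.70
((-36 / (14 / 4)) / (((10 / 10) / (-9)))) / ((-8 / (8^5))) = -2654208 / 7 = -379172.57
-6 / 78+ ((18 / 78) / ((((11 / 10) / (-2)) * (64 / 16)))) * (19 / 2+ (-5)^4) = -19057 / 286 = -66.63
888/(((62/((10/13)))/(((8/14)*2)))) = 35520/2821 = 12.59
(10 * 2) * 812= 16240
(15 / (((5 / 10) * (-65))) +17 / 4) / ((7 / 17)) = 3349 / 364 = 9.20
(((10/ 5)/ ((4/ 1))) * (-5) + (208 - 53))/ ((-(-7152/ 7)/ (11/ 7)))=3355/ 14304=0.23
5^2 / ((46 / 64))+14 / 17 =13922 / 391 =35.61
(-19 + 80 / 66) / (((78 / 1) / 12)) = -1174 / 429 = -2.74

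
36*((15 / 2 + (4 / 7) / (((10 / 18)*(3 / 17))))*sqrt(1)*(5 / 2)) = 8397 / 7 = 1199.57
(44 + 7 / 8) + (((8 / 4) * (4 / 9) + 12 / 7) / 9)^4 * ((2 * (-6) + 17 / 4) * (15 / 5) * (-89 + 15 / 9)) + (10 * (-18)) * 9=-1290627761510617 / 826841416968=-1560.91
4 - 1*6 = -2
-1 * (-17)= 17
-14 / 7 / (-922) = 1 / 461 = 0.00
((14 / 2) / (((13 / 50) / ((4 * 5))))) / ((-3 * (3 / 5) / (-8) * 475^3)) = 448 / 20062575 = 0.00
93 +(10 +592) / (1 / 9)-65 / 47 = 5509.62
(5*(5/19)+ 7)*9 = 1422/19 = 74.84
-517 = -517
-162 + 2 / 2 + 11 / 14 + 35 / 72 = -80503 / 504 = -159.73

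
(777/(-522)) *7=-1813/174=-10.42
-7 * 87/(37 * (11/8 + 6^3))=-0.08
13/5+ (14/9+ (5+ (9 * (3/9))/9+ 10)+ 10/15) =907/45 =20.16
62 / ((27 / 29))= 1798 / 27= 66.59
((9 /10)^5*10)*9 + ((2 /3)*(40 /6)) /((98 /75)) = 83121827 /1470000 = 56.55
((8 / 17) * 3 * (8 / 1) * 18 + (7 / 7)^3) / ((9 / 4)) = 13892 / 153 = 90.80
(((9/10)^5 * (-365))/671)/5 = -4310577/67100000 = -0.06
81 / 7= 11.57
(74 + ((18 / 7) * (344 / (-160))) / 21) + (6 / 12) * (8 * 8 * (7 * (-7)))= -732189 / 490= -1494.26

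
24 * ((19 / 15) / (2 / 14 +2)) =1064 / 75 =14.19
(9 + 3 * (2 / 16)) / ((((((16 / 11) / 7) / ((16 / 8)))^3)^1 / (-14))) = -239679825 / 2048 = -117031.16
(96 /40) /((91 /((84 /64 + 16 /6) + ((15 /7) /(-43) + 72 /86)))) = 68867 /547820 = 0.13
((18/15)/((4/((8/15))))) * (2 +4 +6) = 1.92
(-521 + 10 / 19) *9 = -89001 / 19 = -4684.26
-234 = -234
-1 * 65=-65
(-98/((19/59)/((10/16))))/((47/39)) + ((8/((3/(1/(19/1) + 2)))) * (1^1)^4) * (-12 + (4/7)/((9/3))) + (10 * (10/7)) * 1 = -15615941/75012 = -208.18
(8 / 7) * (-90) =-720 / 7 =-102.86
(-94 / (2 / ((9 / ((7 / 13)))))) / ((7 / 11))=-60489 / 49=-1234.47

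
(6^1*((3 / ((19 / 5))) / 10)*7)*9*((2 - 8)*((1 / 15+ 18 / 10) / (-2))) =15876 / 95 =167.12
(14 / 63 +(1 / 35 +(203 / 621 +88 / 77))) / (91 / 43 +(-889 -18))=-804014 / 422854425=-0.00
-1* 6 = -6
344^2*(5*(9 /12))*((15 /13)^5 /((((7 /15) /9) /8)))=363938670000000 /2599051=140027521.58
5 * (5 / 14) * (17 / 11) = 2.76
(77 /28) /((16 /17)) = 187 /64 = 2.92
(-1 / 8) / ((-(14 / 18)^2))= 0.21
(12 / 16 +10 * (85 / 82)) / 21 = 1823 / 3444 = 0.53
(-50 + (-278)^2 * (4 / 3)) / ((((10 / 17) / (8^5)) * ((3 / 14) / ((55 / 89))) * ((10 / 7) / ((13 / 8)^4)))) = 323452036099192 / 4005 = 80762056454.23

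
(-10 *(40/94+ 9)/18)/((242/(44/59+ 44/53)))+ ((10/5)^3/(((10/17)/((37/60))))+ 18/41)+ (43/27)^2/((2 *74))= 1574870094647639/178785187148700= 8.81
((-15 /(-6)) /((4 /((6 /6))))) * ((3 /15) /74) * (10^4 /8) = 625 /296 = 2.11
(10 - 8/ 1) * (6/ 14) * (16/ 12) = 8/ 7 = 1.14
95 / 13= 7.31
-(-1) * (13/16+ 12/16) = 25/16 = 1.56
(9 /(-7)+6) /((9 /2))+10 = 232 /21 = 11.05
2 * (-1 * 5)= -10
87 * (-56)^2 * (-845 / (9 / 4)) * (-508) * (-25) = -3903862144000 / 3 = -1301287381333.33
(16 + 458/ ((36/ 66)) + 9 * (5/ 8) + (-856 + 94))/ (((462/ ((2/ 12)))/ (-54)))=-2383/ 1232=-1.93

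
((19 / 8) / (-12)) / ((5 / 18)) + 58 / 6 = 2149 / 240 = 8.95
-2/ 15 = -0.13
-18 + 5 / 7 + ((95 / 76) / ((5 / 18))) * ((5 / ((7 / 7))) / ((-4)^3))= -15803 / 896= -17.64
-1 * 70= -70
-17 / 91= -0.19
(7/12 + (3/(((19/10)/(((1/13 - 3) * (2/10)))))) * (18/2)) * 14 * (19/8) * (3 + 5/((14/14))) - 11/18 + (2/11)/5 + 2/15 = -13224703/6435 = -2055.12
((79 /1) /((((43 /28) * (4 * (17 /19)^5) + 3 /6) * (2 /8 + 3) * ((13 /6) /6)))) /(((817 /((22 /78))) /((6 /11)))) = 41510887488 /13173073556045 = 0.00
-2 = -2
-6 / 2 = -3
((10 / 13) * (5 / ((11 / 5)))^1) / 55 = 50 / 1573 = 0.03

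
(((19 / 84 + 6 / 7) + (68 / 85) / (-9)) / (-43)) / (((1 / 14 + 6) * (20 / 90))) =-1253 / 73100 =-0.02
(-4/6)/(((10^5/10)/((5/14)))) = -1/42000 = -0.00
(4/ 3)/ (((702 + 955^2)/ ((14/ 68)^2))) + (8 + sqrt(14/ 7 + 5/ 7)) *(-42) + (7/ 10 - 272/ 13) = -36645900509111/ 102873460170 - 6 *sqrt(133) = -425.42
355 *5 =1775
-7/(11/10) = -70/11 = -6.36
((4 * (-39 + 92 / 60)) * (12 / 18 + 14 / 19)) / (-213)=35968 / 36423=0.99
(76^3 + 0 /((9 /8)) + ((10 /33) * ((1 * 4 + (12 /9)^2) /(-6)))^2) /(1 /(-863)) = -300750989492528 /793881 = -378836361.49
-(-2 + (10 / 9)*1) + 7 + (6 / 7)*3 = 659 / 63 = 10.46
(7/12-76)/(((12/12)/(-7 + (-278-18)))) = 91405/4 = 22851.25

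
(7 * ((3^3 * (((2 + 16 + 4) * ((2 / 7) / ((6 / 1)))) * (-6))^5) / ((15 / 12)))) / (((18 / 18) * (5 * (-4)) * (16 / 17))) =78817.73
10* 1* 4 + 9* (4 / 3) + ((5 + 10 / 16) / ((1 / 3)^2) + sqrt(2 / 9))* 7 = 7* sqrt(2) / 3 + 3251 / 8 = 409.67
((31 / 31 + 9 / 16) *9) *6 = 675 / 8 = 84.38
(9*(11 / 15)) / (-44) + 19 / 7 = 359 / 140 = 2.56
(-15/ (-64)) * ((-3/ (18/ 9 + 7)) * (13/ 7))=-65/ 448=-0.15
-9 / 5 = -1.80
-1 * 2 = -2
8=8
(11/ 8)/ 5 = 0.28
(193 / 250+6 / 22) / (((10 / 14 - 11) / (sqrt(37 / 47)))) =-20111 * sqrt(1739) / 9306000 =-0.09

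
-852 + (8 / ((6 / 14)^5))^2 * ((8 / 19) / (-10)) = -77093089804 / 5609655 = -13742.93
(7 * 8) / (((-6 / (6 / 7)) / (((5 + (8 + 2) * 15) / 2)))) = -620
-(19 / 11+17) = -206 / 11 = -18.73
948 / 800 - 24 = -4563 / 200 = -22.82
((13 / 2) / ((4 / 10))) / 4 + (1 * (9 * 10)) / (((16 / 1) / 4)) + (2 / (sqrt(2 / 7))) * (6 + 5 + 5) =425 / 16 + 16 * sqrt(14) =86.43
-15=-15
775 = 775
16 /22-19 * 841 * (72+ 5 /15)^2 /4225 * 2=-16553268682 /418275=-39575.09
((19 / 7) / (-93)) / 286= -19 / 186186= -0.00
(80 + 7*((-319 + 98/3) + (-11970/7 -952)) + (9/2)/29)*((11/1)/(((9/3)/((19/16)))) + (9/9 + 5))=-1777830131/8352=-212862.80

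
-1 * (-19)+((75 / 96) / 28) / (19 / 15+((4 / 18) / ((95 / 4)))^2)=15782993321 / 829721984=19.02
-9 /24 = -3 /8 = -0.38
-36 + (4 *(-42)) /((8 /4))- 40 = -160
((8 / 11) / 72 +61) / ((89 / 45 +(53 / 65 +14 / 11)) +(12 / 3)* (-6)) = -98150 / 32069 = -3.06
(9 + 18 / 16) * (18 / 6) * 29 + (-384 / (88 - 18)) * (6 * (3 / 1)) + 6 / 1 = 788.13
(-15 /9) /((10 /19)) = -19 /6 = -3.17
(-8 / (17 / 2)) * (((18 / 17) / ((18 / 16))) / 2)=-128 / 289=-0.44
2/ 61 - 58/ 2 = -1767/ 61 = -28.97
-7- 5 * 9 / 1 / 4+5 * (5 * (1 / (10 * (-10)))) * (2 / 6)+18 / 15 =-257 / 15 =-17.13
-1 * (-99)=99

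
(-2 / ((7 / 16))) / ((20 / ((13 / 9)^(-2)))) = -648 / 5915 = -0.11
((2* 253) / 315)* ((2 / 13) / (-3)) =-0.08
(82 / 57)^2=6724 / 3249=2.07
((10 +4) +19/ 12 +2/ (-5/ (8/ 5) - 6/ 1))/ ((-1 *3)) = -13459/ 2628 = -5.12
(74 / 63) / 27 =74 / 1701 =0.04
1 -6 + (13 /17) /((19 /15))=-1420 /323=-4.40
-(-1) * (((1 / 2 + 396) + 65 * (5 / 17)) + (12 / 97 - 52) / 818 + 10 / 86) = 24109690027 / 58001926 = 415.67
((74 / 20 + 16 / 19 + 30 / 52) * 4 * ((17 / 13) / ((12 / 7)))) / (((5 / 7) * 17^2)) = 309778 / 4094025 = 0.08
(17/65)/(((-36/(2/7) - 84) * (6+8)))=-17/191100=-0.00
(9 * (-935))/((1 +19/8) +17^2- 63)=-13464/367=-36.69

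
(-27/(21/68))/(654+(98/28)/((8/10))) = -4896/36869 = -0.13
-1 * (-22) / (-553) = -22 / 553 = -0.04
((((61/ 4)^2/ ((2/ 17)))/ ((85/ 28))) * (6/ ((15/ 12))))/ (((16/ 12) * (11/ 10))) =2131.12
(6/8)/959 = 3/3836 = 0.00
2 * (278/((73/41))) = 22796/73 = 312.27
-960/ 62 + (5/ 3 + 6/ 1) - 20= -2587/ 93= -27.82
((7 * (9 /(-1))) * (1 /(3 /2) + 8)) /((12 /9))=-819 /2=-409.50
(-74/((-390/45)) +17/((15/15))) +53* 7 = 5155/13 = 396.54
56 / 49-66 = -454 / 7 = -64.86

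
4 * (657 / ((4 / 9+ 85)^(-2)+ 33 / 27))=3496717593 / 1626425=2149.94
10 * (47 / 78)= 235 / 39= 6.03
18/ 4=9/ 2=4.50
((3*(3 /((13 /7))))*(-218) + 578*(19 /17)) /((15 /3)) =-5336 /65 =-82.09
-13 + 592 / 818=-5021 / 409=-12.28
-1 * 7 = -7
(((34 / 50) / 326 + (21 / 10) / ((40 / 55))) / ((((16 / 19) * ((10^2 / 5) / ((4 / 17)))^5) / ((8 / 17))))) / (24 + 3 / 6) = 3579619 / 240983454503750000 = 0.00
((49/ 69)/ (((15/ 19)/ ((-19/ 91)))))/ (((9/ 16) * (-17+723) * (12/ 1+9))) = -0.00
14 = 14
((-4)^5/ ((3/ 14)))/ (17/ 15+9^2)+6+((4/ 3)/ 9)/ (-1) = -15542/ 297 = -52.33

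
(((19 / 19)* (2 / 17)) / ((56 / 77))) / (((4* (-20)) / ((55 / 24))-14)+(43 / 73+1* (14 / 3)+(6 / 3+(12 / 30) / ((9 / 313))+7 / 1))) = -397485 / 50967496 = -0.01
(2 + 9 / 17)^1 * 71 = 3053 / 17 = 179.59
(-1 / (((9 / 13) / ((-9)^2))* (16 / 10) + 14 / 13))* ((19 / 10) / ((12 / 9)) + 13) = -13.23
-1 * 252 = -252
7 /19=0.37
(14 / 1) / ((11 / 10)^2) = 1400 / 121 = 11.57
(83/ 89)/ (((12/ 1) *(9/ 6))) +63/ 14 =3646/ 801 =4.55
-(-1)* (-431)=-431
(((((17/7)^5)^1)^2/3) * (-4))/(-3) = 8063975601796/2542277241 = 3171.95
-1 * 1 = -1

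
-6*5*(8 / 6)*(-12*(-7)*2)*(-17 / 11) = 114240 / 11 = 10385.45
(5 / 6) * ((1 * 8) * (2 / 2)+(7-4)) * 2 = 55 / 3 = 18.33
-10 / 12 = -0.83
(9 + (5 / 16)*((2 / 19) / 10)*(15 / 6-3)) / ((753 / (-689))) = -3769519 / 457824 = -8.23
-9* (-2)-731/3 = -677/3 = -225.67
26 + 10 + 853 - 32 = 857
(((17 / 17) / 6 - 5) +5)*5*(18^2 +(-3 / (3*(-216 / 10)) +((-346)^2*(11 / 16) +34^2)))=22621895 / 324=69820.66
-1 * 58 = -58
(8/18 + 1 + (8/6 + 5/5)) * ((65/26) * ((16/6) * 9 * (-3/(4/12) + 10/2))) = -2720/3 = -906.67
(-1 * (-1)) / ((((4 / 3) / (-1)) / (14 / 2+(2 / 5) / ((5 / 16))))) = -621 / 100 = -6.21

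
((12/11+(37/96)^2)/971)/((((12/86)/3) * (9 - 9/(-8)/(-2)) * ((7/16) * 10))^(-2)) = 311693011875/82834018533376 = 0.00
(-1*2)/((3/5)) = -10/3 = -3.33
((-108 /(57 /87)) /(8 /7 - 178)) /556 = 5481 /3269558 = 0.00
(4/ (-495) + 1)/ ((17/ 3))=491/ 2805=0.18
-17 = -17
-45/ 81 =-5/ 9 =-0.56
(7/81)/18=0.00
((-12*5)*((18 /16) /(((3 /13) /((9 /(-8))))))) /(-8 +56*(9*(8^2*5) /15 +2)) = 5265 /173696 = 0.03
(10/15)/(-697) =-2/2091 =-0.00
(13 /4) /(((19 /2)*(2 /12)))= 39 /19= 2.05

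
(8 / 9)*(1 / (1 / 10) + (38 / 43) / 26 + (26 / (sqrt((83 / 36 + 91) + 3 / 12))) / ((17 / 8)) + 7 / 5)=11.29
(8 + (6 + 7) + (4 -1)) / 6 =4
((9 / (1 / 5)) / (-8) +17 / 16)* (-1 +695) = -25331 / 8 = -3166.38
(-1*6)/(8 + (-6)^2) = -3/22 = -0.14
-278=-278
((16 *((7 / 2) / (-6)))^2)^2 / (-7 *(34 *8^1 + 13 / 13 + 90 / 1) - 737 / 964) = -592528384 / 198471141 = -2.99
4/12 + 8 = 25/3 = 8.33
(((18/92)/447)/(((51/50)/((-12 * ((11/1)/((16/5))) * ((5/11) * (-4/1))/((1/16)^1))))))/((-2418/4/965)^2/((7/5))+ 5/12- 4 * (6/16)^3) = 15018796800000/14175280486999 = 1.06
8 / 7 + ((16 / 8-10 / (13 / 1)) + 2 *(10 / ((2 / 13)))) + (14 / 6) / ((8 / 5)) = 292289 / 2184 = 133.83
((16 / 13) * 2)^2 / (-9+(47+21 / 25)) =25600 / 164099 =0.16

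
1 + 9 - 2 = 8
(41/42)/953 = 41/40026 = 0.00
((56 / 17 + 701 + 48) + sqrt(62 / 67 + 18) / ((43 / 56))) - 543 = 112*sqrt(21239) / 2881 + 3558 / 17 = 214.96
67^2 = 4489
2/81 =0.02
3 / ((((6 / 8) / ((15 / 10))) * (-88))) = -3 / 44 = -0.07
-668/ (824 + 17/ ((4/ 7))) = -2672/ 3415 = -0.78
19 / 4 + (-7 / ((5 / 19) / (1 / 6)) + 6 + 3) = 559 / 60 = 9.32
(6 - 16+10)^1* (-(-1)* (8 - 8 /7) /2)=0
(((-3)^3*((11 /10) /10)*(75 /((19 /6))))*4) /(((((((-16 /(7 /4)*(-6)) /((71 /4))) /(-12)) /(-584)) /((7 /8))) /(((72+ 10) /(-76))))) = 27833005431 /46208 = 602341.70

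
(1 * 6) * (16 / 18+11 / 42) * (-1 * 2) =-13.81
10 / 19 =0.53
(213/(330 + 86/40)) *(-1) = -4260/6643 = -0.64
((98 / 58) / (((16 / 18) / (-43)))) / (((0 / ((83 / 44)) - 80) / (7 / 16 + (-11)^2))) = 1270521 / 10240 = 124.07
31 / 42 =0.74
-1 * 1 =-1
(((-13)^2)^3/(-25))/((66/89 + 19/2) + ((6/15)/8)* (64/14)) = -6014204014/326145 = -18440.28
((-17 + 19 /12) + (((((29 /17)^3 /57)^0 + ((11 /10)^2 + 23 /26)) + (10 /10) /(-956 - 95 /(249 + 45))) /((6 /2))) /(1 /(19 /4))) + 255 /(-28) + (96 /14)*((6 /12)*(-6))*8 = -5655322602019 /30702562800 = -184.20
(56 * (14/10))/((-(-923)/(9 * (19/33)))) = 0.44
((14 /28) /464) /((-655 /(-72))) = 9 /75980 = 0.00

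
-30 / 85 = -6 / 17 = -0.35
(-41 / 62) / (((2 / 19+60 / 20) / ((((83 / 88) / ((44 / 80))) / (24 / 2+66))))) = -323285 / 69048408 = -0.00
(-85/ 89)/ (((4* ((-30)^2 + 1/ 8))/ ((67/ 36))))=-5695/ 11536002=-0.00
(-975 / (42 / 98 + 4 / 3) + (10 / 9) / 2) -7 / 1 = -186421 / 333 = -559.82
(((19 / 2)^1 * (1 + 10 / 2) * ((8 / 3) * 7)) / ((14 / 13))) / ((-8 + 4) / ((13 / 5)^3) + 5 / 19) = 41242084 / 1485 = 27772.45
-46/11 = -4.18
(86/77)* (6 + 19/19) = 86/11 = 7.82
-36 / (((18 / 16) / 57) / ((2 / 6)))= -608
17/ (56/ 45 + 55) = 765/ 2531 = 0.30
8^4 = 4096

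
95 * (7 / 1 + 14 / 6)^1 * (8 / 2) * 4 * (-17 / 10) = -72352 / 3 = -24117.33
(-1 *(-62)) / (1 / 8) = 496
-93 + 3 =-90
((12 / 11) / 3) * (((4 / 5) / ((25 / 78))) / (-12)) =-104 / 1375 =-0.08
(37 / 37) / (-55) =-1 / 55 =-0.02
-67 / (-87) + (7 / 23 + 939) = 1881089 / 2001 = 940.07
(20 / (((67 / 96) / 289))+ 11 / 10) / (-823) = -5549537 / 551410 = -10.06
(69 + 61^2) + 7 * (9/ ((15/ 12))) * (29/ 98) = 133172/ 35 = 3804.91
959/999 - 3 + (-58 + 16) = -43996/999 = -44.04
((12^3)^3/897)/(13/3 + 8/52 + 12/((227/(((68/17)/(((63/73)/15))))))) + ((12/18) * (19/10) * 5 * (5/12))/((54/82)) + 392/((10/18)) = 7977346587521947/11308447260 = 705432.53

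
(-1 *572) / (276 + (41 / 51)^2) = -1487772 / 719557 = -2.07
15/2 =7.50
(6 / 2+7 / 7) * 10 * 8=320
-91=-91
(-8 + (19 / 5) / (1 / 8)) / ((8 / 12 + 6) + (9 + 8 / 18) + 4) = 1008 / 905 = 1.11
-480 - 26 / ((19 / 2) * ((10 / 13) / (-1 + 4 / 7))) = -318186 / 665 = -478.48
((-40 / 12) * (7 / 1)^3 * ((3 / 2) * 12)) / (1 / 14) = -288120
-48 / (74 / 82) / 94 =-984 / 1739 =-0.57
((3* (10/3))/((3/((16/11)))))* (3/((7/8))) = 1280/77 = 16.62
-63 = -63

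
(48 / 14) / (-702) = -0.00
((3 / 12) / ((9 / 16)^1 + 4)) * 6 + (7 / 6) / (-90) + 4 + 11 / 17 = 3325813 / 670140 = 4.96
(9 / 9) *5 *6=30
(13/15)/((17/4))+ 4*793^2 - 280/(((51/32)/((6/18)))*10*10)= 1924277648/765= 2515395.62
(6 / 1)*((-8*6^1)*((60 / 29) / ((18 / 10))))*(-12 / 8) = 14400 / 29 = 496.55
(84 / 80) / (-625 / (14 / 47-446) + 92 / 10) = 36659 / 370161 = 0.10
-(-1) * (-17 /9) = -17 /9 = -1.89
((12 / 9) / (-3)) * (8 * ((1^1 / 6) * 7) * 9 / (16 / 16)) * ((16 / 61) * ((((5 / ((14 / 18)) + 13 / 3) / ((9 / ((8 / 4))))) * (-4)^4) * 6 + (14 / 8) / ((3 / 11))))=-36034.02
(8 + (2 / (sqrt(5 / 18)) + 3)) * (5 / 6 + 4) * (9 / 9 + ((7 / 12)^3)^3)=150803884811 * sqrt(10) / 25798901760 + 1658842732921 / 30958682112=72.07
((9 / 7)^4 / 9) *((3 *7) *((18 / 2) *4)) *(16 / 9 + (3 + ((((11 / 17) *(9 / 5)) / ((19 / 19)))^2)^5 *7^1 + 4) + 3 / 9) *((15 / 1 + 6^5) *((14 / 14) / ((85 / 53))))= 539034541876151688482017098948 / 11714027058272998046875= 46016159.87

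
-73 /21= -3.48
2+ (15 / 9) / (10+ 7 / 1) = 107 / 51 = 2.10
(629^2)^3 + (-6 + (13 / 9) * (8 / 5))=61930398232359717.31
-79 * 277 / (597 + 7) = -21883 / 604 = -36.23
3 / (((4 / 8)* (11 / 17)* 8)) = 51 / 44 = 1.16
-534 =-534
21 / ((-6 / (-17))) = 119 / 2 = 59.50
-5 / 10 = -1 / 2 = -0.50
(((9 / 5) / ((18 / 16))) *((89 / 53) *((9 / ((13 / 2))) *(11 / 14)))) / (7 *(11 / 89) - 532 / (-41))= 85736904 / 405976025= 0.21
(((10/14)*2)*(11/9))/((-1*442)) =-55/13923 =-0.00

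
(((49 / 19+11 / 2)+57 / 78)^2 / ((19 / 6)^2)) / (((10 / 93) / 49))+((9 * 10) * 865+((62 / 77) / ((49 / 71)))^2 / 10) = 127569487402143056852 / 1567634176713605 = 81377.08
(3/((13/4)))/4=3/13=0.23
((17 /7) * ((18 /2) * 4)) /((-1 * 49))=-612 /343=-1.78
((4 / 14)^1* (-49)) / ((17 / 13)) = -182 / 17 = -10.71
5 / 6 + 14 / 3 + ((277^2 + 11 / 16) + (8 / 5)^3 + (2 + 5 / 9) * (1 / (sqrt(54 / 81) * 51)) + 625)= 23 * sqrt(6) / 918 + 154728567 / 2000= 77364.34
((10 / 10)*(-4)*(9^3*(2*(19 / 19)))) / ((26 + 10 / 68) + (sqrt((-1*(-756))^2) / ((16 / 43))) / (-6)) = 793152 / 42497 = 18.66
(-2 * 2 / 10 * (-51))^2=416.16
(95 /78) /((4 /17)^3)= 466735 /4992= 93.50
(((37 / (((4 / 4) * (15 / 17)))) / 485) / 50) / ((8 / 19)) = 11951 / 2910000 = 0.00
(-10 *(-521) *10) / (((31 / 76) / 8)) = 31676800 / 31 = 1021832.26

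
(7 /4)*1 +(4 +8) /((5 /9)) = 467 /20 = 23.35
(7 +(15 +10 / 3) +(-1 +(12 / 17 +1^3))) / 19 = 1328 / 969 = 1.37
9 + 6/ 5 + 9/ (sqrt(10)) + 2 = 9 * sqrt(10)/ 10 + 61/ 5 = 15.05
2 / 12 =1 / 6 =0.17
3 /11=0.27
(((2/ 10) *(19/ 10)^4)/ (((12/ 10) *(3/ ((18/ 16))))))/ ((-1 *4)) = -0.20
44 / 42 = 22 / 21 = 1.05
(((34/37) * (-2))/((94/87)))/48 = -493/13912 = -0.04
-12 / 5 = -2.40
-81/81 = -1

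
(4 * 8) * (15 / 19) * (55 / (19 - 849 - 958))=-2200 / 2831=-0.78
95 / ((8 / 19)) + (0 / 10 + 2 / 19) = 34311 / 152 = 225.73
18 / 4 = 9 / 2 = 4.50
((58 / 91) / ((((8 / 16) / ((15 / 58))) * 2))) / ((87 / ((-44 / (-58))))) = 110 / 76531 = 0.00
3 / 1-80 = -77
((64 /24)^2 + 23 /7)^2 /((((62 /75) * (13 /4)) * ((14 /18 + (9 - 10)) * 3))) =-10725625 /177723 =-60.35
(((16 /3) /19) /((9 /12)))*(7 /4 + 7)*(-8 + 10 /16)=-4130 /171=-24.15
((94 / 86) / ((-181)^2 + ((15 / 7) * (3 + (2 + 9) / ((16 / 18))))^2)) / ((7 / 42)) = 884352 / 4564128403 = 0.00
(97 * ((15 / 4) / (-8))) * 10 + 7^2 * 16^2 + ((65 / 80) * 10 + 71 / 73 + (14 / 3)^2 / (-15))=1907448377 / 157680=12096.96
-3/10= -0.30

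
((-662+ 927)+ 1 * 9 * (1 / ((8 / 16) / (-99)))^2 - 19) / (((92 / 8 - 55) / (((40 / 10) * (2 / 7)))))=-1883104 / 203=-9276.37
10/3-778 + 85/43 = -772.69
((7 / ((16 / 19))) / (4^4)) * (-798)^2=21173733 / 1024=20677.47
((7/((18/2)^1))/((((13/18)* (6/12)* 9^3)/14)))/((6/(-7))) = -1372/28431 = -0.05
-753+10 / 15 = -2257 / 3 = -752.33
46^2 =2116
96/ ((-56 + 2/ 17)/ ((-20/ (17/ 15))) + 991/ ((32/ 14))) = 4608/ 20963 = 0.22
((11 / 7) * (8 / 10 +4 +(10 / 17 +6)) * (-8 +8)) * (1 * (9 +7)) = 0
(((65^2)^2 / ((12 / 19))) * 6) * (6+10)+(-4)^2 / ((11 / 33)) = 2713295048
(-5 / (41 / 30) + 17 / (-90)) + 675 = 2476553 / 3690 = 671.15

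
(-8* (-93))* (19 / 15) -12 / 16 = 18833 / 20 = 941.65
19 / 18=1.06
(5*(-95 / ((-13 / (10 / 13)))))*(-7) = -33250 / 169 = -196.75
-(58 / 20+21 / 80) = -253 / 80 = -3.16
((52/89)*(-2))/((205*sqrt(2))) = -52*sqrt(2)/18245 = -0.00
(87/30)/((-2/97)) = -2813/20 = -140.65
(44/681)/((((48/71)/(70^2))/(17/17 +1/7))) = 1093400/2043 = 535.19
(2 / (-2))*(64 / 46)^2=-1024 / 529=-1.94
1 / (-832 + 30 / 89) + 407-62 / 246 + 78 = 4413238285 / 9104214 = 484.75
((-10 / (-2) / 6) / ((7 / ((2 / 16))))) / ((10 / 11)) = 11 / 672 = 0.02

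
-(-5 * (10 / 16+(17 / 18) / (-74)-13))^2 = -27226650025 / 7096896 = -3836.42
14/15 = 0.93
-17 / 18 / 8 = -17 / 144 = -0.12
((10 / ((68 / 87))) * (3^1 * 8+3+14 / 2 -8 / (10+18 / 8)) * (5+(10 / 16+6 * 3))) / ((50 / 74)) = 71007921 / 4760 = 14917.63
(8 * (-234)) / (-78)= 24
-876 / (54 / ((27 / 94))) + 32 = 1285 / 47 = 27.34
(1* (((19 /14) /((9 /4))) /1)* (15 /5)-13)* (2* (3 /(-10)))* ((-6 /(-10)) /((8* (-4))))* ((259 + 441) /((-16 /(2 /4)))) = 705 /256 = 2.75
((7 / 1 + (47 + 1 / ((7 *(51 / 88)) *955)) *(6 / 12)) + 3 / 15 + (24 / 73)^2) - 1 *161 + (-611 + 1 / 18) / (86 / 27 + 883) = -5689613967601742 / 43471593249105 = -130.88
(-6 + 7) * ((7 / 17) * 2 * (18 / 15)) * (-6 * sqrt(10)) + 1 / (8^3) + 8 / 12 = 1027 / 1536-504 * sqrt(10) / 85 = -18.08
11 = 11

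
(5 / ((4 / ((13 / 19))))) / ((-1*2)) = -65 / 152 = -0.43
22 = 22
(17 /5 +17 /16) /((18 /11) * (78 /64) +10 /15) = 11781 /7025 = 1.68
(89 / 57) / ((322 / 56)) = 356 / 1311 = 0.27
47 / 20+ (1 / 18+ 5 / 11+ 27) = 59123 / 1980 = 29.86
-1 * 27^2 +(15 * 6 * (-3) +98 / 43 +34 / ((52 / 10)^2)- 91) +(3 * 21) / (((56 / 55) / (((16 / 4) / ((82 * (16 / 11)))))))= -20677778417 / 19068608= -1084.39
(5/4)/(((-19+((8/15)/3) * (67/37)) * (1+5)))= -2775/248792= -0.01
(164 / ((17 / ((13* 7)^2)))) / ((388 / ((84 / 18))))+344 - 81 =6054355 / 4947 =1223.84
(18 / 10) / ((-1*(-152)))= 9 / 760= 0.01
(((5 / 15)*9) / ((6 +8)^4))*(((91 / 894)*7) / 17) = 0.00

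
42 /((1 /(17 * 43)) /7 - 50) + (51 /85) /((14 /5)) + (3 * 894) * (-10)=-32022807923 /1193962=-26820.63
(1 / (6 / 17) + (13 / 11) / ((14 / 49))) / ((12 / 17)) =1955 / 198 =9.87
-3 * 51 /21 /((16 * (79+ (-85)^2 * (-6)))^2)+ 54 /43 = 181186413744495 /144278070205696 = 1.26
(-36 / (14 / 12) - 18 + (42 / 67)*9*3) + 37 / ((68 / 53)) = -3.09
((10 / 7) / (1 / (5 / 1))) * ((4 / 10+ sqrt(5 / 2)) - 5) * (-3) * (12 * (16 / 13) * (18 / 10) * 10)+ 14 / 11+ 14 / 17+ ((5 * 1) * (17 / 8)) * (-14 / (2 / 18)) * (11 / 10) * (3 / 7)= 3481787983 / 136136 - 259200 * sqrt(10) / 91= 16568.53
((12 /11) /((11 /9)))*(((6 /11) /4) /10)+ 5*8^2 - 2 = 2116371 /6655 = 318.01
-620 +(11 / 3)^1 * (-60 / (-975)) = -120856 / 195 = -619.77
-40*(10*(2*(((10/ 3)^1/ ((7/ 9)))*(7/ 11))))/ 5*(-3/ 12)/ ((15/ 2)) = 160/ 11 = 14.55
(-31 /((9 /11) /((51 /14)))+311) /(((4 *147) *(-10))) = -1453 /49392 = -0.03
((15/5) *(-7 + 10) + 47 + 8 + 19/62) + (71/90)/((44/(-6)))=1313509/20460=64.20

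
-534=-534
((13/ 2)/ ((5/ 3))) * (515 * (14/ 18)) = 9373/ 6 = 1562.17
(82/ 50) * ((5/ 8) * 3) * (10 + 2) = 369/ 10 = 36.90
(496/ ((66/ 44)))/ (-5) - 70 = -2042/ 15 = -136.13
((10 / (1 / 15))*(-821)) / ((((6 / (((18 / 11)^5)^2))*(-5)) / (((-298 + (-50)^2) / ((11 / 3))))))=96822609178715781120 / 285311670611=339357338.49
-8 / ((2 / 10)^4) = -5000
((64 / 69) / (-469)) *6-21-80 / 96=-21.85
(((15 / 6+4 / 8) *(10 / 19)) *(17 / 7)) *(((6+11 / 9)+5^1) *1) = 46.87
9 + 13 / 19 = 184 / 19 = 9.68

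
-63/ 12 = -21/ 4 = -5.25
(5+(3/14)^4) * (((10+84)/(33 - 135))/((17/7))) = -9031567/4758096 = -1.90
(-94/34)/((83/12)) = -564/1411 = -0.40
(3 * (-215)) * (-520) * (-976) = -327350400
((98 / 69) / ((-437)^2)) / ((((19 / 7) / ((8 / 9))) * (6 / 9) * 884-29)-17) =686 / 161745968775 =0.00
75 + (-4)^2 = 91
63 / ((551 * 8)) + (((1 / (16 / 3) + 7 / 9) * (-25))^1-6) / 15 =-2373779 / 1190160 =-1.99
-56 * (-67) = 3752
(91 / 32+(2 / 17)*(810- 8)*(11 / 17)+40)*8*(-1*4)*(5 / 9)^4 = -600516875 / 1896129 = -316.71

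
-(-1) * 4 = 4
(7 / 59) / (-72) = -7 / 4248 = -0.00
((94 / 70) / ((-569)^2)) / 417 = 47 / 4725291795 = 0.00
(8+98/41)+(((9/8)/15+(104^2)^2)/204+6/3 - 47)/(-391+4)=-1471.30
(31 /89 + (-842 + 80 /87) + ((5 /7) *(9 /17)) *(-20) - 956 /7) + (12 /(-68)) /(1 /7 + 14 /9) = -97109836478 /98591619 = -984.97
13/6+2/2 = 19/6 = 3.17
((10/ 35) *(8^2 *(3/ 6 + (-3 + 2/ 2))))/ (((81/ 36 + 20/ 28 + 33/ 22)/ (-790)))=121344/ 25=4853.76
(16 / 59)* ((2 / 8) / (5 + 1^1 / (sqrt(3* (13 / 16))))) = 780 / 56581- 16* sqrt(39) / 56581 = 0.01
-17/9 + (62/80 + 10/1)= 3199/360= 8.89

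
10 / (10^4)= 0.00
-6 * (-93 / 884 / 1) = 279 / 442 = 0.63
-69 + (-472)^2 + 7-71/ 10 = 2227149/ 10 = 222714.90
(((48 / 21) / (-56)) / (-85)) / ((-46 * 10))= -1 / 957950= -0.00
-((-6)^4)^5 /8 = -457019805007872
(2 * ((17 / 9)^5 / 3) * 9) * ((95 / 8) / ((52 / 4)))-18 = 116463127 / 1023516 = 113.79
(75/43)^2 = 5625/1849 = 3.04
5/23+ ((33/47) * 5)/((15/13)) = 3524/1081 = 3.26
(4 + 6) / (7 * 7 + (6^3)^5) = 2 / 94036996925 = 0.00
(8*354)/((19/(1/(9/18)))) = 5664/19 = 298.11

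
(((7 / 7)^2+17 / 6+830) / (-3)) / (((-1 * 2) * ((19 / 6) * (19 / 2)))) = 5003 / 1083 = 4.62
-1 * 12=-12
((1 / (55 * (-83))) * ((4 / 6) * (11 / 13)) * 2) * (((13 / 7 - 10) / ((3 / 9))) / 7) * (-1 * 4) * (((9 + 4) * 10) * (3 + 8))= -20064 / 4067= -4.93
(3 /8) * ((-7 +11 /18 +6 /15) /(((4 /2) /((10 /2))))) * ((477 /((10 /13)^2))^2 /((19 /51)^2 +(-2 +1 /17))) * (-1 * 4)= -3036812860778697 /375040000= -8097303.92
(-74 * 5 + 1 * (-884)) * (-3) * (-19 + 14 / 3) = -53922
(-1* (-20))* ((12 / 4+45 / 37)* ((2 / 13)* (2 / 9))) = 320 / 111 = 2.88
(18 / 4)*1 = 9 / 2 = 4.50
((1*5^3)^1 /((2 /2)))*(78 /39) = 250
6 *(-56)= -336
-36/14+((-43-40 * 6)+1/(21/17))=-5980/21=-284.76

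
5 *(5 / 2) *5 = 125 / 2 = 62.50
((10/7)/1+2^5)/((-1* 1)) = -234/7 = -33.43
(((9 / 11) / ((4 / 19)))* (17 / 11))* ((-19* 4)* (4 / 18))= -12274 / 121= -101.44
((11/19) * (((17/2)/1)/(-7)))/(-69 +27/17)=3179/304836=0.01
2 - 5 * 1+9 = 6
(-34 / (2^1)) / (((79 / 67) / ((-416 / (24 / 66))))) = 1303016 / 79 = 16493.87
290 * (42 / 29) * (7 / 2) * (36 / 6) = 8820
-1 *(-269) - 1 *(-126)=395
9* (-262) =-2358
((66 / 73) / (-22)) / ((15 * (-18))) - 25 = -164249 / 6570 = -25.00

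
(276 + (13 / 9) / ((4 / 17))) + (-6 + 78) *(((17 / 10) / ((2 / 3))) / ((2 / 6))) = 149929 / 180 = 832.94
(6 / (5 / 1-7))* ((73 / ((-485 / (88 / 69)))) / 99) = 584 / 100395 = 0.01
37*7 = 259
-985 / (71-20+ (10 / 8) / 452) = -1780880 / 92213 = -19.31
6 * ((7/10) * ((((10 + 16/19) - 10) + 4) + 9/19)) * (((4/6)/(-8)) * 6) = -2121/190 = -11.16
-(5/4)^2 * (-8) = 25/2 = 12.50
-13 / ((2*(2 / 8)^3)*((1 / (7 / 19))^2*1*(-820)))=5096 / 74005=0.07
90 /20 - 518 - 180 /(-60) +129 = -763 /2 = -381.50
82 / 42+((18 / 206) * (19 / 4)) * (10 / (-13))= 91843 / 56238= 1.63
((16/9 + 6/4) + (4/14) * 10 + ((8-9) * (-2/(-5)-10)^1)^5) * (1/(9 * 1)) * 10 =32107715593/354375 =90603.78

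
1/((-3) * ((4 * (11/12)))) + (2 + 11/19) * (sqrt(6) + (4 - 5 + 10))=49 * sqrt(6)/19 + 4832/209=29.44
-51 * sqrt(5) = -114.04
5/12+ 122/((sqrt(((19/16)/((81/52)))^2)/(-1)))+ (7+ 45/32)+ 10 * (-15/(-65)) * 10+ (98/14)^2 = -1876391/23712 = -79.13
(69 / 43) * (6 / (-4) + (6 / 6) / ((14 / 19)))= -69 / 301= -0.23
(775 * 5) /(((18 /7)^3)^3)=156370227125 /198359290368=0.79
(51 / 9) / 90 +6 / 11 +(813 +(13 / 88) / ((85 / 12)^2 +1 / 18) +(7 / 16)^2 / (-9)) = 745708820281 / 916565760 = 813.59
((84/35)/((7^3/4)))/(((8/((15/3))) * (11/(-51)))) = -306/3773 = -0.08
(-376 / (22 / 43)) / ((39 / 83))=-1564.04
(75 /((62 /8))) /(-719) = -300 /22289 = -0.01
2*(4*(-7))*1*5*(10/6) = -1400/3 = -466.67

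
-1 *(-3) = 3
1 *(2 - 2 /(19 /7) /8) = 145 /76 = 1.91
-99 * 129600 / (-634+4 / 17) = 109058400 / 5387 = 20244.74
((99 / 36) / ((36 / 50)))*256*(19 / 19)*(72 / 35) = 2011.43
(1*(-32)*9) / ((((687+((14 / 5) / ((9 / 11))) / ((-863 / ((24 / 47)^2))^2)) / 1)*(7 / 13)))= -22677627265419360 / 29128394649838799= -0.78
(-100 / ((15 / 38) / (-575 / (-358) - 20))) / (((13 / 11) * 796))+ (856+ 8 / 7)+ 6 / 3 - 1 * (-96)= 3112162503 / 3241511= 960.10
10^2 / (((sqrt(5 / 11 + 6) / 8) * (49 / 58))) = 46400 * sqrt(781) / 3479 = 372.73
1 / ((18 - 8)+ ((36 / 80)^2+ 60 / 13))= 5200 / 77053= 0.07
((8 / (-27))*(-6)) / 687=16 / 6183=0.00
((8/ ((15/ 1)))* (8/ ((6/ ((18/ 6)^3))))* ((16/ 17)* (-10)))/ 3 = -60.24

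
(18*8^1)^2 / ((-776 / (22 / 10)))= -28512 / 485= -58.79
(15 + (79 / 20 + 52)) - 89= -361 / 20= -18.05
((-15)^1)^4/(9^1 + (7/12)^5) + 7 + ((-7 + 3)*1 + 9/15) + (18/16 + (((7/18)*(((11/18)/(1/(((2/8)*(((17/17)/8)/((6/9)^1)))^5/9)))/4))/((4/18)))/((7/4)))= 108300014087721460359/19381426470256640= 5587.82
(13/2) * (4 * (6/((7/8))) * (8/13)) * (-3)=-2304/7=-329.14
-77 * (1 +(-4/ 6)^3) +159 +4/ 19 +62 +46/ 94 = 4038947/ 24111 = 167.51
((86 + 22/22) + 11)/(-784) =-1/8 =-0.12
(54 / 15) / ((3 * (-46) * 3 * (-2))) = 1 / 230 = 0.00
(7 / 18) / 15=7 / 270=0.03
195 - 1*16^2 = -61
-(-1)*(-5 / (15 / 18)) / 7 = -6 / 7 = -0.86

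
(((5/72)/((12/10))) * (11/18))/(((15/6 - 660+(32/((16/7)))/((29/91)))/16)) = -7975/8647641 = -0.00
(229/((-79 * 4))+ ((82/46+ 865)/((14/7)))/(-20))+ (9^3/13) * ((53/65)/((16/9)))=81697329/24565840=3.33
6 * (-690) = -4140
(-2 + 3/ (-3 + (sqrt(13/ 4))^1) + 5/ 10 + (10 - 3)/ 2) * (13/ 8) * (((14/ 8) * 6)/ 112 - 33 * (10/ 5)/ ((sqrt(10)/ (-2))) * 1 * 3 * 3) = -11583 * sqrt(130)/ 230 - 117 * sqrt(13)/ 2944 + 195/ 2944 + 3861 * sqrt(10)/ 46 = -308.85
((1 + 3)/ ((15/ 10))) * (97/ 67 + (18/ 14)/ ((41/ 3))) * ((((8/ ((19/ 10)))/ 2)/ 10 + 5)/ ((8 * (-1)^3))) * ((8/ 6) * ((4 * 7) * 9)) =-899.78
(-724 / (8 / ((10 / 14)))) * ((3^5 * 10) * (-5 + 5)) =0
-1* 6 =-6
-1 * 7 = -7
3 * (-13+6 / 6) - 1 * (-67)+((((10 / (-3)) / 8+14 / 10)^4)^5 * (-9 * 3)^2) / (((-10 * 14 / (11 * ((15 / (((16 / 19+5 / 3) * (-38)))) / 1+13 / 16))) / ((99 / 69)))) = -836571819829999157028241068183558545689 / 111968389429198848000000000000000000000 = -7.47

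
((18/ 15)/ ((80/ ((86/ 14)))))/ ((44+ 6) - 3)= 129/ 65800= 0.00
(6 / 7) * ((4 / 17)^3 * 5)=1920 / 34391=0.06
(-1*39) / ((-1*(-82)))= -39 / 82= -0.48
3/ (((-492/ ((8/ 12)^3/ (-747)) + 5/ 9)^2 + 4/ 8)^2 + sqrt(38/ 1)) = 4118948857818457941445453463159952/ 3250153331110707170924959118814261369346714301861001543787-33059881728 * sqrt(38)/ 61752913291103436247574223257470966017587571735359029331953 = 0.00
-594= -594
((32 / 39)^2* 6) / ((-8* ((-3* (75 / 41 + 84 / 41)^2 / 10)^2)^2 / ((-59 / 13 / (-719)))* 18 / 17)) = -0.00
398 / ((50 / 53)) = 10547 / 25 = 421.88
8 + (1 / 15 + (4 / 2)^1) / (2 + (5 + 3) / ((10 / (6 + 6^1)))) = 1423 / 174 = 8.18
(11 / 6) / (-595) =-11 / 3570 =-0.00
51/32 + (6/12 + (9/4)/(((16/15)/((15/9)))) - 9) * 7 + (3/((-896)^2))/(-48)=-427700225/12845056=-33.30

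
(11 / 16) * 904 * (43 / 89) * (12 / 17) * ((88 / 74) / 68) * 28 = 98773752 / 951677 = 103.79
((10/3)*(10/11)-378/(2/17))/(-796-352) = 105929/37884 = 2.80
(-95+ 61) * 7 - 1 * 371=-609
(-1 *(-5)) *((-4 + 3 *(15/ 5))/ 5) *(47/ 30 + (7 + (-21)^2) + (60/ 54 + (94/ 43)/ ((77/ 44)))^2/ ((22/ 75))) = 2342.79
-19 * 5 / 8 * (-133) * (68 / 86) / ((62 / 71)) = 15250445 / 10664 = 1430.09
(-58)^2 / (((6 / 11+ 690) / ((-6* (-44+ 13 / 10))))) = 1248.08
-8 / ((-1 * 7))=8 / 7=1.14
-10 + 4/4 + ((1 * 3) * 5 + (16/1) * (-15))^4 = 2562890616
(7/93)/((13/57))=133/403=0.33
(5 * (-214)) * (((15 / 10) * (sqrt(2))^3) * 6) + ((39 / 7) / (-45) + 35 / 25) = 134 / 105 - 19260 * sqrt(2) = -27236.48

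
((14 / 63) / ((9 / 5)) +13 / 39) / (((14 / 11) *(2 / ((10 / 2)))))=2035 / 2268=0.90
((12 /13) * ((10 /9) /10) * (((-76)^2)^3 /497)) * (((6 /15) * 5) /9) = 1541599428608 /174447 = 8837064.72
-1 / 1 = -1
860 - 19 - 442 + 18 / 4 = 807 / 2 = 403.50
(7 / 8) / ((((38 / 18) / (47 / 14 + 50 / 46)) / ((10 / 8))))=64395 / 27968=2.30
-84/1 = -84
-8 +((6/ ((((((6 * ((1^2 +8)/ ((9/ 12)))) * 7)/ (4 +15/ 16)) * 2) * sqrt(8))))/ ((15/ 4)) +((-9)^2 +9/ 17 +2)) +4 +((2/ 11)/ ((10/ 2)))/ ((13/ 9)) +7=79 * sqrt(2)/ 40320 +1052071/ 12155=86.56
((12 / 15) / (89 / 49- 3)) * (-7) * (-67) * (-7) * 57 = 18338838 / 145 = 126474.74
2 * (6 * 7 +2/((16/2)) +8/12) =515/6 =85.83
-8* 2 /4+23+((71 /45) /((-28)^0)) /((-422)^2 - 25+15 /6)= 304485307 /16025535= 19.00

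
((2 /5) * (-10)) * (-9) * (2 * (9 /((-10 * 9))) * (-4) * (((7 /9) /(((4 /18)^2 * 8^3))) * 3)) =1701 /640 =2.66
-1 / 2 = -0.50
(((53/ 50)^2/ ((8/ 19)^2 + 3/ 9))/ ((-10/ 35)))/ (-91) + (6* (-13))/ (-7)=403572147/ 35945000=11.23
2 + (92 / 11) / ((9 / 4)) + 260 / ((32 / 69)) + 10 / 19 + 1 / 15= 42656201 / 75240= 566.94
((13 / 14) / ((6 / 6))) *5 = 65 / 14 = 4.64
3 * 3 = 9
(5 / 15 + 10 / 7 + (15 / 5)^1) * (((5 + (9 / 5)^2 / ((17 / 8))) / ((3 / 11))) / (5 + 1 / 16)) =1952192 / 86751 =22.50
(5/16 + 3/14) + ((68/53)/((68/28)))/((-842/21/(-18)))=1909171/2499056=0.76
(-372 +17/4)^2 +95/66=71407513/528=135241.50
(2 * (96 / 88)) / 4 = 6 / 11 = 0.55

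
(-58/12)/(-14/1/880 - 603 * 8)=6380/6367701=0.00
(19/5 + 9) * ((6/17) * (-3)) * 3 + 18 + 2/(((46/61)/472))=2403022/1955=1229.17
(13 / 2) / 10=13 / 20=0.65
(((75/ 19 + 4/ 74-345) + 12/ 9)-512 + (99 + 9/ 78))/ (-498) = 41265319/ 27307332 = 1.51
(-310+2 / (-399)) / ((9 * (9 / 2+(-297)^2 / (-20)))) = 2473840 / 316435329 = 0.01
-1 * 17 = -17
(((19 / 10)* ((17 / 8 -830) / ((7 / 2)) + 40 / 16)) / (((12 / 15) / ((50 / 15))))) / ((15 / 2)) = -124507 / 504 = -247.04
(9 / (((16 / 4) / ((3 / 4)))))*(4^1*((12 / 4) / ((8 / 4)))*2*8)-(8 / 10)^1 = 806 / 5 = 161.20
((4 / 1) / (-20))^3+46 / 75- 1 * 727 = -726.39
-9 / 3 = -3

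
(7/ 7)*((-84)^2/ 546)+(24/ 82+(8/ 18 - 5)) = 8.66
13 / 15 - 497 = -7442 / 15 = -496.13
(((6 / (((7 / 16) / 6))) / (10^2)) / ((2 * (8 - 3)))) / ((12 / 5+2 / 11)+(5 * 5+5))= 99 / 39200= 0.00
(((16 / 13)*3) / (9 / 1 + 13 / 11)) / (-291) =-11 / 8827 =-0.00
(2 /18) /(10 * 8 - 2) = 1 /702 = 0.00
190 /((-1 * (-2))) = 95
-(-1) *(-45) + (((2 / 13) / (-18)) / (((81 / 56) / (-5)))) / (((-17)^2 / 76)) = -123227105 / 2738853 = -44.99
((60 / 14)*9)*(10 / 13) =2700 / 91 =29.67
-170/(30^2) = -17/90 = -0.19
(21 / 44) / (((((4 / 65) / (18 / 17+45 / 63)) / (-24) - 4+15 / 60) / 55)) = -4320225 / 617413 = -7.00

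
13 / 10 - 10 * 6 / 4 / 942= 1.28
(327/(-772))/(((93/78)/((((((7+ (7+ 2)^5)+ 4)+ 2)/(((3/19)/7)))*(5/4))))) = -27827208955/23932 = -1162761.53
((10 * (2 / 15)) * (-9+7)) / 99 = -8 / 297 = -0.03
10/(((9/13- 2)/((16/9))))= -2080/153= -13.59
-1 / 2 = -0.50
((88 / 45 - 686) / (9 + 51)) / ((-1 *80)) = 0.14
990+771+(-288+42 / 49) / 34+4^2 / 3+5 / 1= 629351 / 357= 1762.89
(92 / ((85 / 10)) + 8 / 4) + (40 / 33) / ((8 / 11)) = 739 / 51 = 14.49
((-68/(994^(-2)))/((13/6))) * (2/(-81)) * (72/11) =2149966336/429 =5011576.54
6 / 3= 2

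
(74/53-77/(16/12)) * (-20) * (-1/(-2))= 59735/106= 563.54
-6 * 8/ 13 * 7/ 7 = -48/ 13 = -3.69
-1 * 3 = -3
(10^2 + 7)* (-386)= -41302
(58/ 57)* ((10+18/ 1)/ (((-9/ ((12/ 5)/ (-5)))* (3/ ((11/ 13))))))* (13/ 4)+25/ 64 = 1.78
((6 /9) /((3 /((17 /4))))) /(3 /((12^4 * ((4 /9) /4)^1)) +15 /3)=2176 /11523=0.19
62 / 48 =31 / 24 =1.29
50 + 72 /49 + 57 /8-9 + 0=19441 /392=49.59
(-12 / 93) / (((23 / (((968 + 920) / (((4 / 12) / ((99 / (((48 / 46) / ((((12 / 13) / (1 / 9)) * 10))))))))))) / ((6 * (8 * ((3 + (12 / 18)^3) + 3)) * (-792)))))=24159198412800 / 403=59948383158.31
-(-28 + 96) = -68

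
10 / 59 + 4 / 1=246 / 59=4.17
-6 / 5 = -1.20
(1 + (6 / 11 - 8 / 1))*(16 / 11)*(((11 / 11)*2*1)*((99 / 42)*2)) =-6816 / 77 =-88.52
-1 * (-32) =32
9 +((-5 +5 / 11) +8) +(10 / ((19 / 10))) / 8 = 5481 / 418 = 13.11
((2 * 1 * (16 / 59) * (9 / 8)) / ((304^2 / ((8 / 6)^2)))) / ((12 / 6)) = 1 / 170392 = 0.00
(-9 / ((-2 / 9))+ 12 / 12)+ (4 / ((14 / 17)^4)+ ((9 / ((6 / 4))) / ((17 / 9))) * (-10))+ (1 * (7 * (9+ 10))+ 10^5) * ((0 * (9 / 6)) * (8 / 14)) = 3009319 / 163268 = 18.43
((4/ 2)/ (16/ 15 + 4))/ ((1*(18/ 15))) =25/ 76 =0.33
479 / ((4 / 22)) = 5269 / 2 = 2634.50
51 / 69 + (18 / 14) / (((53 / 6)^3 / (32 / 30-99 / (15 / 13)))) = 69638831 / 119845985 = 0.58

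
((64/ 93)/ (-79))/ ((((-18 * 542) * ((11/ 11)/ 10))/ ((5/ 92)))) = 200/ 412144659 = 0.00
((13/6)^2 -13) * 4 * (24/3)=-2392/9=-265.78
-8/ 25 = -0.32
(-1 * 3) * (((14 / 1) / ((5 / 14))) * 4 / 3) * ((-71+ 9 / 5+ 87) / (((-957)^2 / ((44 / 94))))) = -139552 / 97829325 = -0.00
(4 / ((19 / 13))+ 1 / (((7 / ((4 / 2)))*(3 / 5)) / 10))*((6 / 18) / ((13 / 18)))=5984 / 1729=3.46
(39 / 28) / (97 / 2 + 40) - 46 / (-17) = 38217 / 14042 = 2.72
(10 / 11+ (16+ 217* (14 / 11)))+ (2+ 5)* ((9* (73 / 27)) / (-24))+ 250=424507 / 792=535.99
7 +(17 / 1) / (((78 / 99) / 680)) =190831 / 13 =14679.31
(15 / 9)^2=25 / 9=2.78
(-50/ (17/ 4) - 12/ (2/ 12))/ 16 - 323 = -5580/ 17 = -328.24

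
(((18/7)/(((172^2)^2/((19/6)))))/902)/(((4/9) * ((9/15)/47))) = 40185/22104380942336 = 0.00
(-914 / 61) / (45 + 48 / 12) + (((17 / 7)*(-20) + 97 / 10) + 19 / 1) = -603097 / 29890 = -20.18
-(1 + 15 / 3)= -6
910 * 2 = 1820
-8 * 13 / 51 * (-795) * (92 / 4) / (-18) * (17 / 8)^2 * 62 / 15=-8351369 / 216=-38663.75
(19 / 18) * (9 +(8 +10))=57 / 2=28.50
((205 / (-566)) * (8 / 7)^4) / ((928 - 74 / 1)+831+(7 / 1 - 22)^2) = -41984 / 129781253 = -0.00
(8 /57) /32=1 /228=0.00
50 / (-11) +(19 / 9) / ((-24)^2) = -258991 / 57024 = -4.54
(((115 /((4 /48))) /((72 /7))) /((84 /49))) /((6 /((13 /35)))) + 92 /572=309235 /61776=5.01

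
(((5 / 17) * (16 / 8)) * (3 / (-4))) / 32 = -15 / 1088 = -0.01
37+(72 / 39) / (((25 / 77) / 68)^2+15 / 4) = 50109338989 / 1336523305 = 37.49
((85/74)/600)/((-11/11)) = -17/8880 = -0.00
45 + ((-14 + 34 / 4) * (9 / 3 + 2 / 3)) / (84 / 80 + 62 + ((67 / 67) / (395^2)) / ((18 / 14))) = 15823276635 / 354145573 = 44.68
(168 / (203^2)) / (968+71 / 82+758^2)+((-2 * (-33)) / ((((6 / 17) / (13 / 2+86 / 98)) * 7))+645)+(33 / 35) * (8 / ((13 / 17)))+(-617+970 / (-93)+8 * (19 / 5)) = 8391385655975061491 / 32917769045018130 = 254.92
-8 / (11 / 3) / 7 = -24 / 77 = -0.31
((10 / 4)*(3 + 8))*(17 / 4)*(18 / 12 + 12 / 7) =42075 / 112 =375.67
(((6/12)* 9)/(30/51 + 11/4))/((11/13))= 3978/2497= 1.59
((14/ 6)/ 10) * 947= 6629/ 30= 220.97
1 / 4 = 0.25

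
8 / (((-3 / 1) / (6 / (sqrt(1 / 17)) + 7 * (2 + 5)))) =-392 / 3 - 16 * sqrt(17) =-196.64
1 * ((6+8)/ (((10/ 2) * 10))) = 0.28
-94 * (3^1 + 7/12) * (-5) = 10105/6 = 1684.17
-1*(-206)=206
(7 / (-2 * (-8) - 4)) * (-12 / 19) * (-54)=378 / 19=19.89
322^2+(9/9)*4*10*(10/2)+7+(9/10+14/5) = 1038947/10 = 103894.70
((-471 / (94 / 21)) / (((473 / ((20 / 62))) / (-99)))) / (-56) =-63585 / 501208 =-0.13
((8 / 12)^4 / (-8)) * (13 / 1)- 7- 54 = -4967 / 81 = -61.32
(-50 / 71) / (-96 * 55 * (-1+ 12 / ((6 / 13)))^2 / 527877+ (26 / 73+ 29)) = -642250350 / 21071389727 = -0.03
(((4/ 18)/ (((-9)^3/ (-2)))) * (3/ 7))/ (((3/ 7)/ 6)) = 8/ 2187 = 0.00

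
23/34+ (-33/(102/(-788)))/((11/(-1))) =-45/2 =-22.50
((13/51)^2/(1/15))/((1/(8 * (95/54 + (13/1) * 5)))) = 12184900/23409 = 520.52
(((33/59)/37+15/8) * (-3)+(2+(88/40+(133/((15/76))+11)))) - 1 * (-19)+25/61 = 11230533079/15979560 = 702.81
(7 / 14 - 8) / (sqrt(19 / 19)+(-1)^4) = -15 / 4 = -3.75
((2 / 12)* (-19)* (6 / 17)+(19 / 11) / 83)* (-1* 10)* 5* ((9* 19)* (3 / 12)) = 36388800 / 15521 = 2344.49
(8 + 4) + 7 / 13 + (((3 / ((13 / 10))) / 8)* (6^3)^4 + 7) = 627918001.08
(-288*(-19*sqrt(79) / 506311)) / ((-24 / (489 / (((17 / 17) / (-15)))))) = 1672380*sqrt(79) / 506311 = 29.36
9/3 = 3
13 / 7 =1.86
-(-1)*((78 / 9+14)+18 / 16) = 571 / 24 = 23.79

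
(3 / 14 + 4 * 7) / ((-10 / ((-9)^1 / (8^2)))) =711 / 1792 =0.40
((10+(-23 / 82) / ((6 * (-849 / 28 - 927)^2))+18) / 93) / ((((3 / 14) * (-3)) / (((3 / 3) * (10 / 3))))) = -69287165740576 / 44382671809065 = -1.56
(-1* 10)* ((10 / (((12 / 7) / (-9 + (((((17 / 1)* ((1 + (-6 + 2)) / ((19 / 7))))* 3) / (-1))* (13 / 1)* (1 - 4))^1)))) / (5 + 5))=244650 / 19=12876.32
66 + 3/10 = 66.30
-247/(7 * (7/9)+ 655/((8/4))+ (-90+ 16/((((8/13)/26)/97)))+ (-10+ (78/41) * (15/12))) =-91143/24282902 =-0.00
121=121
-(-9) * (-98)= -882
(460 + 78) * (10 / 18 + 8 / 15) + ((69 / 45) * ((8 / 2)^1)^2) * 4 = 30778 / 45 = 683.96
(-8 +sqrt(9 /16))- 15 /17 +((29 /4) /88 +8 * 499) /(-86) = -28073725 /514624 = -54.55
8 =8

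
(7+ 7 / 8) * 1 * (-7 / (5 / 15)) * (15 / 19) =-19845 / 152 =-130.56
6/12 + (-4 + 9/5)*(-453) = 9971/10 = 997.10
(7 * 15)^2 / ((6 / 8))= 14700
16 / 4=4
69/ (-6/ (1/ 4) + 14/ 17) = -1173/ 394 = -2.98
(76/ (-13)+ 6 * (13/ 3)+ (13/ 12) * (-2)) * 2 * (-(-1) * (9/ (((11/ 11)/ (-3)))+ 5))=-791.44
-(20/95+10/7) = -218/133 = -1.64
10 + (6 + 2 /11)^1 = 178 /11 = 16.18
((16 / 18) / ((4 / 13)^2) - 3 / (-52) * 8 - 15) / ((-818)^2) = -1205 / 156575016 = -0.00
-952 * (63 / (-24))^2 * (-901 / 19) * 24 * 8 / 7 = 162115128 / 19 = 8532375.16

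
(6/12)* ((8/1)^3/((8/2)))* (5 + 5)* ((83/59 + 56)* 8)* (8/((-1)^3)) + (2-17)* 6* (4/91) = -12624589560/5369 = -2351385.65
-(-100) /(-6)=-50 /3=-16.67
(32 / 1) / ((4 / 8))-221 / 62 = 3747 / 62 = 60.44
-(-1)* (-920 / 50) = -92 / 5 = -18.40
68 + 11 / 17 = 1167 / 17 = 68.65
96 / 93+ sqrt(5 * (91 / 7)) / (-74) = 32 / 31 -sqrt(65) / 74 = 0.92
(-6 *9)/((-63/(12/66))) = 12/77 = 0.16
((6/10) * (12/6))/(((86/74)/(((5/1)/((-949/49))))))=-10878/40807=-0.27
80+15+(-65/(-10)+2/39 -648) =-42623/78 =-546.45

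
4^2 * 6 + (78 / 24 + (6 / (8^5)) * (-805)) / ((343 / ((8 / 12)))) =809289361 / 8429568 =96.01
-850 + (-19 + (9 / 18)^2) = -3475 / 4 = -868.75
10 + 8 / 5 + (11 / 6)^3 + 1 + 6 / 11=229373 / 11880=19.31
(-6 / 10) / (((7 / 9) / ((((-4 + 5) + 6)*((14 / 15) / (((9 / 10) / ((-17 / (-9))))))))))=-476 / 45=-10.58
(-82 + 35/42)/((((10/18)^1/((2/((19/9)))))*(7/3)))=-39447/665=-59.32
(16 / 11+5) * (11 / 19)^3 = 8591 / 6859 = 1.25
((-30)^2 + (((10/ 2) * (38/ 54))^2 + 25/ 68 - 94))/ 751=40586957/ 37228572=1.09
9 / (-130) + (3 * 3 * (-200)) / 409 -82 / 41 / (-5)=-216413 / 53170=-4.07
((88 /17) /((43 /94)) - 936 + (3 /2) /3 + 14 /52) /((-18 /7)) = 10243289 /28509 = 359.30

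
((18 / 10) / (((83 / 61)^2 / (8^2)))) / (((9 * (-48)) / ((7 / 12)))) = -26047 / 310005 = -0.08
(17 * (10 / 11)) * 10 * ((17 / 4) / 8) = 7225 / 88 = 82.10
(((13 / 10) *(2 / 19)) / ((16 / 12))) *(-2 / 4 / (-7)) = 39 / 5320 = 0.01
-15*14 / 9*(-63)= 1470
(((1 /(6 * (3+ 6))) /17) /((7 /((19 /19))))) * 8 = 4 /3213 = 0.00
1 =1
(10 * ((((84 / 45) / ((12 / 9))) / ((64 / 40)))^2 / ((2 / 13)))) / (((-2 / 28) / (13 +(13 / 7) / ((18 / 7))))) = -5506865 / 576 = -9560.53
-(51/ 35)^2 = -2601/ 1225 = -2.12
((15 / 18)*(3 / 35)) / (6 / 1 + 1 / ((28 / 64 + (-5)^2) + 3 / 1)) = 65 / 5492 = 0.01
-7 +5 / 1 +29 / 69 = -109 / 69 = -1.58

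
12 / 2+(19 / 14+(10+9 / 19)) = 4743 / 266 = 17.83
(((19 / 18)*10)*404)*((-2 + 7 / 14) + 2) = 19190 / 9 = 2132.22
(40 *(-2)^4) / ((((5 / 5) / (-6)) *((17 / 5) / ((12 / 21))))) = -76800 / 119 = -645.38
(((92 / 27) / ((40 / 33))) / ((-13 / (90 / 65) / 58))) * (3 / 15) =-14674 / 4225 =-3.47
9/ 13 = 0.69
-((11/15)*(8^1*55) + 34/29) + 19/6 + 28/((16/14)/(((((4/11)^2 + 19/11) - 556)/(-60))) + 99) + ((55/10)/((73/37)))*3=-30732219380725/98492203491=-312.03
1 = 1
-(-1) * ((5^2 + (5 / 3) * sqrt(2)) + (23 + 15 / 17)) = 5 * sqrt(2) / 3 + 831 / 17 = 51.24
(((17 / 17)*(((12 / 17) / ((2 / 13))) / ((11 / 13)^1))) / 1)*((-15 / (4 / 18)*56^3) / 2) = -6010018560 / 187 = -32139136.68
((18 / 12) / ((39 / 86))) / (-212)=-43 / 2756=-0.02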